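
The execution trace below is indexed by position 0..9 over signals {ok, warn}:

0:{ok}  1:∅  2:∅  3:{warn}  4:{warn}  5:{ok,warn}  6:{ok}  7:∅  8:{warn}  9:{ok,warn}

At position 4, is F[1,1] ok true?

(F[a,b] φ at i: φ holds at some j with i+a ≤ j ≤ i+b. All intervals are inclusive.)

True

Check ok at each j in [5,5]:
  j=5: true
Found at j=5 → formula holds.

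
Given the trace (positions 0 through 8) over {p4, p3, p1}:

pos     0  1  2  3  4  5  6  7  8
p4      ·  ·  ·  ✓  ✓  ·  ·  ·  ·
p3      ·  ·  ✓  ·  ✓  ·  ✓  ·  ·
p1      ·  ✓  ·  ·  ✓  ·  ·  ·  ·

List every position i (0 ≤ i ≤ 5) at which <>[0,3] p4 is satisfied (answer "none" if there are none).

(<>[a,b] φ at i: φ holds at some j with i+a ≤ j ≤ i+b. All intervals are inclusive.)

0, 1, 2, 3, 4

Evaluate at each i in [0,5]:
  i=0: ✓ (witness j=3)
  i=1: ✓ (witness j=3)
  i=2: ✓ (witness j=3)
  i=3: ✓ (witness j=3)
  i=4: ✓ (witness j=4)
  i=5: ✗ (none in [5,8])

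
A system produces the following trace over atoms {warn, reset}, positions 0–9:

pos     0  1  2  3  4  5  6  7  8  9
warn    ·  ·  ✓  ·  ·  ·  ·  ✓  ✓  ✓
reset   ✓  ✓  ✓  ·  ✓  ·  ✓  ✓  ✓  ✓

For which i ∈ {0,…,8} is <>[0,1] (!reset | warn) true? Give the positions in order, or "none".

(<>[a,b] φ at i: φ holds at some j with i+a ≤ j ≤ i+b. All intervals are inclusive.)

Evaluate at each i in [0,8]:
  i=0: ✗ (none in [0,1])
  i=1: ✓ (witness j=2)
  i=2: ✓ (witness j=2)
  i=3: ✓ (witness j=3)
  i=4: ✓ (witness j=5)
  i=5: ✓ (witness j=5)
  i=6: ✓ (witness j=7)
  i=7: ✓ (witness j=7)
  i=8: ✓ (witness j=8)

1, 2, 3, 4, 5, 6, 7, 8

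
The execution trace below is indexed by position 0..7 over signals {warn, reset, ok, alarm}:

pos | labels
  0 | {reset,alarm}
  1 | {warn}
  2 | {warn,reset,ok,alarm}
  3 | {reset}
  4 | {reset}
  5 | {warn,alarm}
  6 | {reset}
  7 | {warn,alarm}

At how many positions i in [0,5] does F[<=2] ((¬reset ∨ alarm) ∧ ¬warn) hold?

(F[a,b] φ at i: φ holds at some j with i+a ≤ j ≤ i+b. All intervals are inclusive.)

Evaluate at each i in [0,5]:
  i=0: ✓ (witness j=0)
  i=1: ✗ (none in [1,3])
  i=2: ✗ (none in [2,4])
  i=3: ✗ (none in [3,5])
  i=4: ✗ (none in [4,6])
  i=5: ✗ (none in [5,7])
Positions where it holds: {0} → 1.

1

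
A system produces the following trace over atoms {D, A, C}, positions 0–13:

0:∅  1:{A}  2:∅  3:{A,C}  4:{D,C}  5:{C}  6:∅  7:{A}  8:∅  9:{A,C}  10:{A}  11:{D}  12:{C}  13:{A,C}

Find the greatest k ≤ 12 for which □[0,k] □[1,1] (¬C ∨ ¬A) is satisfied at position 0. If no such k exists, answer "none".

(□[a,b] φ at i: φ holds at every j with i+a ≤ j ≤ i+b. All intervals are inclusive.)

1

□[1,1] (¬C ∨ ¬A) must hold from j=0 onward; find where it first fails.
  j=0: holds
  j=1: holds
  j=2: fails
Holds on [0,1], so largest k = 1.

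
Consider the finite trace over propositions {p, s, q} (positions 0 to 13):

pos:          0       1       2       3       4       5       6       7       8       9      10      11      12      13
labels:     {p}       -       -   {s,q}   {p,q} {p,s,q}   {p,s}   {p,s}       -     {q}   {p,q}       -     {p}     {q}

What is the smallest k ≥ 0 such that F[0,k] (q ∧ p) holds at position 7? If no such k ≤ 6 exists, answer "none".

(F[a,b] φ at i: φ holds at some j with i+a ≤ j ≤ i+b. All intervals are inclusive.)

Scan j = 7,8,… for (q ∧ p):
  j=7: fails
  j=8: fails
  j=9: fails
  j=10: holds
First hit at j=10, so smallest k = 10-7 = 3.

3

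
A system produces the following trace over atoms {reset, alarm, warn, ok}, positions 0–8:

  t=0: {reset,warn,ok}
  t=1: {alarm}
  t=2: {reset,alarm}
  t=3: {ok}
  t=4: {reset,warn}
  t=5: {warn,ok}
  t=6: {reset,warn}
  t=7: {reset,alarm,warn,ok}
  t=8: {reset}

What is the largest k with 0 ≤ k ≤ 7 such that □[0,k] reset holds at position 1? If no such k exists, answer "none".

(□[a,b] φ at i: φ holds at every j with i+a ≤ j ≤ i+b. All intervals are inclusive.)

none

reset must hold from j=1 onward; find where it first fails.
  j=1: fails → no k works.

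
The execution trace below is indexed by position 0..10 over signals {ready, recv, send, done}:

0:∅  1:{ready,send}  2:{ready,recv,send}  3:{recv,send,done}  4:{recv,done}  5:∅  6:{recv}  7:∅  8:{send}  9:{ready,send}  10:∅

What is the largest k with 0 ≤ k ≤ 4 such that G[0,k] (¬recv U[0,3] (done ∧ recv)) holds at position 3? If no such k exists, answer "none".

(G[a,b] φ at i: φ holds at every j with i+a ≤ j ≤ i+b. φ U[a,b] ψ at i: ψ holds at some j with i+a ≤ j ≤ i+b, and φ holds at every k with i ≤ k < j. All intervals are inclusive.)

(¬recv U[0,3] (done ∧ recv)) must hold from j=3 onward; find where it first fails.
  j=3: holds
  j=4: holds
  j=5: fails
Holds on [3,4], so largest k = 1.

1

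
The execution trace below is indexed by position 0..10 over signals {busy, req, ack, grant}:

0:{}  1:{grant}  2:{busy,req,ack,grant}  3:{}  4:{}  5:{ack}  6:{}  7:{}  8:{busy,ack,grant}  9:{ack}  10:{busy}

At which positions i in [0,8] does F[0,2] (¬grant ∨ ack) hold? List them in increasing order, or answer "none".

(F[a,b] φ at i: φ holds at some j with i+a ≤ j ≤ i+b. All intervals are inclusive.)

0, 1, 2, 3, 4, 5, 6, 7, 8

Evaluate at each i in [0,8]:
  i=0: ✓ (witness j=0)
  i=1: ✓ (witness j=2)
  i=2: ✓ (witness j=2)
  i=3: ✓ (witness j=3)
  i=4: ✓ (witness j=4)
  i=5: ✓ (witness j=5)
  i=6: ✓ (witness j=6)
  i=7: ✓ (witness j=7)
  i=8: ✓ (witness j=8)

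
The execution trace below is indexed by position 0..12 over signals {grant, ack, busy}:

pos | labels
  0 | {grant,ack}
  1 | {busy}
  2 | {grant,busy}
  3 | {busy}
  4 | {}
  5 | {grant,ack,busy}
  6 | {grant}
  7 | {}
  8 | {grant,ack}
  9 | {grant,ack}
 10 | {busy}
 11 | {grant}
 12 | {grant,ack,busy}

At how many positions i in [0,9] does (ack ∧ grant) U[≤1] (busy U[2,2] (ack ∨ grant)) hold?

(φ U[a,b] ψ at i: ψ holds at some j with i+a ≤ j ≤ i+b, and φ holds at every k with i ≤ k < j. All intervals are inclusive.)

0

Evaluate at each i in [0,9]:
  i=0: ✗ (no rhs in [0,1])
  i=1: ✗ (no rhs in [1,2])
  i=2: ✗ (no rhs in [2,3])
  i=3: ✗ (no rhs in [3,4])
  i=4: ✗ (no rhs in [4,5])
  i=5: ✗ (no rhs in [5,6])
  i=6: ✗ (no rhs in [6,7])
  i=7: ✗ (no rhs in [7,8])
  i=8: ✗ (no rhs in [8,9])
  i=9: ✗ (no rhs in [9,10])
Positions where it holds: {} → 0.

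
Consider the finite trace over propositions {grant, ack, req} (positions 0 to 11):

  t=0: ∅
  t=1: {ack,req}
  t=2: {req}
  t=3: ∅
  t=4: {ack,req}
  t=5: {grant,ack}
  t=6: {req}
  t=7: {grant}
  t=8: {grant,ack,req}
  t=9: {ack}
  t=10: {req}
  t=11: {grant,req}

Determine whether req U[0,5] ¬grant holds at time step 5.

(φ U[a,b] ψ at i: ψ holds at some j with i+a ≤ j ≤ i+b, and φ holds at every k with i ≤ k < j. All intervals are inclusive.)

Need some j in [5,10] with ¬grant, and req at every k in [5,j-1].
  j=5: ¬grant false.
  j=6: ¬grant holds, but req fails at k=5 → not this j.
  j=7: ¬grant false.
  j=8: ¬grant false.
  j=9: ¬grant holds, but req fails at k=5 → not this j.
  j=10: ¬grant holds, but req fails at k=5 → not this j.
No j in the window works → until fails.

Does not hold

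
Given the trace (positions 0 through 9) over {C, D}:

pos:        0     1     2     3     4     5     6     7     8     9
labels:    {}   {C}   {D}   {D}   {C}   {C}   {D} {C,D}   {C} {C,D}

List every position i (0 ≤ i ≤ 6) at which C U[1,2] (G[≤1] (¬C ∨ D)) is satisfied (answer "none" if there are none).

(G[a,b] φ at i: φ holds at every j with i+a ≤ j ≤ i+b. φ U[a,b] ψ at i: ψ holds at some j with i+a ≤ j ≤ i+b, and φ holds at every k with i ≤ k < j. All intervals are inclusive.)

1, 4, 5

Evaluate at each i in [0,6]:
  i=0: ✗ (lhs fails at k=0 before rhs at j=2)
  i=1: ✓ (rhs at j=2; lhs holds on [1,1])
  i=2: ✗ (no rhs in [3,4])
  i=3: ✗ (no rhs in [4,5])
  i=4: ✓ (rhs at j=6; lhs holds on [4,5])
  i=5: ✓ (rhs at j=6; lhs holds on [5,5])
  i=6: ✗ (no rhs in [7,8])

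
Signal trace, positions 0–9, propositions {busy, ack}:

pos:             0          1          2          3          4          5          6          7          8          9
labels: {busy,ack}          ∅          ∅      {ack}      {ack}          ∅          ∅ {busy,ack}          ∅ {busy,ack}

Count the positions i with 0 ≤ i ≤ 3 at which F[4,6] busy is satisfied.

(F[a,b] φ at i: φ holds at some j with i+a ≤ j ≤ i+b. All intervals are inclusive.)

3

Evaluate at each i in [0,3]:
  i=0: ✗ (none in [4,6])
  i=1: ✓ (witness j=7)
  i=2: ✓ (witness j=7)
  i=3: ✓ (witness j=7)
Positions where it holds: {1, 2, 3} → 3.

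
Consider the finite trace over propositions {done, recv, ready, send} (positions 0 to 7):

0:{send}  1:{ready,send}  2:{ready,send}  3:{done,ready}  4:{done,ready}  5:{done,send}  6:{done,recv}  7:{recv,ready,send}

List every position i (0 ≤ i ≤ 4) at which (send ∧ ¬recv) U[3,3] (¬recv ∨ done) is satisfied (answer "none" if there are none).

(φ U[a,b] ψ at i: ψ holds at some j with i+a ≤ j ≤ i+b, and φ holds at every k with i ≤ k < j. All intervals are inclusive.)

Evaluate at each i in [0,4]:
  i=0: ✓ (rhs at j=3; lhs holds on [0,2])
  i=1: ✗ (lhs fails at k=3 before rhs at j=4)
  i=2: ✗ (lhs fails at k=3 before rhs at j=5)
  i=3: ✗ (lhs fails at k=3 before rhs at j=6)
  i=4: ✗ (no rhs in [7,7])

0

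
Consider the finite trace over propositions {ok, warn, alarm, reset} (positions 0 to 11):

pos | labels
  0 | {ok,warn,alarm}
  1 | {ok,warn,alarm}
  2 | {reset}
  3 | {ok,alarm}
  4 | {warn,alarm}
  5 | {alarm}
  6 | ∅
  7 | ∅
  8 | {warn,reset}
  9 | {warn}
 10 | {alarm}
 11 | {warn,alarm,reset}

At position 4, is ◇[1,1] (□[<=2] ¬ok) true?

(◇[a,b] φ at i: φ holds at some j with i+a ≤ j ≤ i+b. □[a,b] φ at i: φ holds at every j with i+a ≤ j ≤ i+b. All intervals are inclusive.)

Holds

Check □[<=2] ¬ok at each j in [5,5]:
  j=5: holds on [5,7]
Found at j=5 → formula holds.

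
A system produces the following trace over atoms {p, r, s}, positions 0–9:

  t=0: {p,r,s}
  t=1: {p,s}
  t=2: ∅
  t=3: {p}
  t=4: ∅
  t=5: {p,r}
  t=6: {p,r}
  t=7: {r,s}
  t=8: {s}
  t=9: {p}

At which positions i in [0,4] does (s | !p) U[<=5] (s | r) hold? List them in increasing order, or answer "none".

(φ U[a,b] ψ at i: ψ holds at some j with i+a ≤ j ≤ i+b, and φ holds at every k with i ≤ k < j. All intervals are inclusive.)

0, 1, 4

Evaluate at each i in [0,4]:
  i=0: ✓ (rhs at j=0)
  i=1: ✓ (rhs at j=1)
  i=2: ✗ (lhs fails at k=3 before rhs at j=5)
  i=3: ✗ (lhs fails at k=3 before rhs at j=5)
  i=4: ✓ (rhs at j=5; lhs holds on [4,4])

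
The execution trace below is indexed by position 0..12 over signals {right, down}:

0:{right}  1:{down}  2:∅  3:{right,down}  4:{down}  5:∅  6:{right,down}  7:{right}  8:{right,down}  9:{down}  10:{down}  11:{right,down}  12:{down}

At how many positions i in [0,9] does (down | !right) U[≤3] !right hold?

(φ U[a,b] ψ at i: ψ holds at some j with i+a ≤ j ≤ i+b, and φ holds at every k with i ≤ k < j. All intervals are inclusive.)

7

Evaluate at each i in [0,9]:
  i=0: ✗ (lhs fails at k=0 before rhs at j=1)
  i=1: ✓ (rhs at j=1)
  i=2: ✓ (rhs at j=2)
  i=3: ✓ (rhs at j=4; lhs holds on [3,3])
  i=4: ✓ (rhs at j=4)
  i=5: ✓ (rhs at j=5)
  i=6: ✗ (lhs fails at k=7 before rhs at j=9)
  i=7: ✗ (lhs fails at k=7 before rhs at j=9)
  i=8: ✓ (rhs at j=9; lhs holds on [8,8])
  i=9: ✓ (rhs at j=9)
Positions where it holds: {1, 2, 3, 4, 5, 8, 9} → 7.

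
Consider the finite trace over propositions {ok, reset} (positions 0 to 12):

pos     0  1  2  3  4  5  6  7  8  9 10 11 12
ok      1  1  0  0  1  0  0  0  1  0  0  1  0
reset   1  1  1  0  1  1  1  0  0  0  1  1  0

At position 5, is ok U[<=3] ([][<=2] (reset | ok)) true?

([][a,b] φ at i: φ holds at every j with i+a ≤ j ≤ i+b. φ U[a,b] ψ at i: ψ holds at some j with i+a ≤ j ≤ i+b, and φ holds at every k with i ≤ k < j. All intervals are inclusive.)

False

Need some j in [5,8] with [][<=2] (reset | ok), and ok at every k in [5,j-1].
  j=5: [][<=2] (reset | ok) — fails at 7.
  j=6: [][<=2] (reset | ok) — fails at 7.
  j=7: [][<=2] (reset | ok) — fails at 7.
  j=8: [][<=2] (reset | ok) — fails at 9.
No j in the window works → until fails.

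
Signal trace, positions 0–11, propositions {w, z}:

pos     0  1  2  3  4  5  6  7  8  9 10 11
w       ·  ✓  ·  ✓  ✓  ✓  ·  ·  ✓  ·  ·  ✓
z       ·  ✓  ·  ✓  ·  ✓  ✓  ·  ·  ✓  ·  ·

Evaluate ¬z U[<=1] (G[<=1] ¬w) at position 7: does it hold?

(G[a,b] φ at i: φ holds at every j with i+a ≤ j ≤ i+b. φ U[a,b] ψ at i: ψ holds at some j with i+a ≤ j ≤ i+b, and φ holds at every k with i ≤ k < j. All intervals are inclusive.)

No

Need some j in [7,8] with G[<=1] ¬w, and ¬z at every k in [7,j-1].
  j=7: G[<=1] ¬w — fails at 8.
  j=8: G[<=1] ¬w — fails at 8.
No j in the window works → until fails.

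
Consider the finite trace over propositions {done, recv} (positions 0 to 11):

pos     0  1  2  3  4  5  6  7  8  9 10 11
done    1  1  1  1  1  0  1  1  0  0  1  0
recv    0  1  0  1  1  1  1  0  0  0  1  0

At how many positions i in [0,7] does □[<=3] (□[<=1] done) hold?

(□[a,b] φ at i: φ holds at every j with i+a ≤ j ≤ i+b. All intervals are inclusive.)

1

Evaluate at each i in [0,7]:
  i=0: ✓ (all of [0,3])
  i=1: ✗ (fails at j=4)
  i=2: ✗ (fails at j=4)
  i=3: ✗ (fails at j=4)
  i=4: ✗ (fails at j=4)
  i=5: ✗ (fails at j=5)
  i=6: ✗ (fails at j=7)
  i=7: ✗ (fails at j=7)
Positions where it holds: {0} → 1.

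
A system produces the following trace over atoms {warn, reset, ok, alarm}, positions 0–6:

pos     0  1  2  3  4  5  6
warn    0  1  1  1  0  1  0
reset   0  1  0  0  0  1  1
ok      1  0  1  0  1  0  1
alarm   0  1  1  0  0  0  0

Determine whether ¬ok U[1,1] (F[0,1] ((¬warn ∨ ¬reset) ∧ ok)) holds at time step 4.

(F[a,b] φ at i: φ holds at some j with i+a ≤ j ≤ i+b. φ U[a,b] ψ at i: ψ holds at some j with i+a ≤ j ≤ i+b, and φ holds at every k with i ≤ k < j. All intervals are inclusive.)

No

Need some j in [5,5] with F[0,1] ((¬warn ∨ ¬reset) ∧ ok), and ¬ok at every k in [4,j-1].
  j=5: F[0,1] ((¬warn ∨ ¬reset) ∧ ok) holds, but ¬ok fails at k=4 → not this j.
No j in the window works → until fails.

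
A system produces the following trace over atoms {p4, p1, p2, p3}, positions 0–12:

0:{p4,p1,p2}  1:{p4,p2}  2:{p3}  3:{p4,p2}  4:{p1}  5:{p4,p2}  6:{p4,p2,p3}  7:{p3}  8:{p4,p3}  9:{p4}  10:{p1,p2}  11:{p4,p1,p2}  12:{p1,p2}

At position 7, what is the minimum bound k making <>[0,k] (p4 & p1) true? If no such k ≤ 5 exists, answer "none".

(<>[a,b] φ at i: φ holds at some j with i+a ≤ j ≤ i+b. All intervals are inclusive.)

4

Scan j = 7,8,… for (p4 & p1):
  j=7: fails
  j=8: fails
  j=9: fails
  j=10: fails
  j=11: holds
First hit at j=11, so smallest k = 11-7 = 4.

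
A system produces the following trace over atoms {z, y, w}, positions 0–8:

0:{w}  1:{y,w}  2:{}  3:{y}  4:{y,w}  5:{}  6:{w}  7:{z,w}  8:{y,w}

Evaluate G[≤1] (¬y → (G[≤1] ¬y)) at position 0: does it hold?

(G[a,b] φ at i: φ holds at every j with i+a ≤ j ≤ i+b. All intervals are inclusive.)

False

Check (¬y → (G[≤1] ¬y)) at every j in [0,1]:
  j=0: antecedent true; consequent fails at 1 → ✗
  j=1: antecedent false → ✓
Fails at j=0 → formula fails.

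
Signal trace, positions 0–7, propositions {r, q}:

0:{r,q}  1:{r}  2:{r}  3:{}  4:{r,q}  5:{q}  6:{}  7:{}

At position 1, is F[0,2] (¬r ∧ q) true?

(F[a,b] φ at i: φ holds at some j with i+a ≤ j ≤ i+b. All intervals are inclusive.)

Check (¬r ∧ q) at each j in [1,3]:
  j=1: false
  j=2: false
  j=3: false
No position in the window satisfies it → formula fails.

False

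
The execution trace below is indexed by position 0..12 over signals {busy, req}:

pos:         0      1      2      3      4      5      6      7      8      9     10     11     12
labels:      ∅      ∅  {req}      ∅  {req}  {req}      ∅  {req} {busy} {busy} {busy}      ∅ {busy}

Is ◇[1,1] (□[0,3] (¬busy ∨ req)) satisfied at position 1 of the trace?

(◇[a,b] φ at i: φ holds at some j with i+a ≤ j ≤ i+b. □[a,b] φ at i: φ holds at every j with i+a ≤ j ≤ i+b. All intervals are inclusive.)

Check □[0,3] (¬busy ∨ req) at each j in [2,2]:
  j=2: holds on [2,5]
Found at j=2 → formula holds.

Holds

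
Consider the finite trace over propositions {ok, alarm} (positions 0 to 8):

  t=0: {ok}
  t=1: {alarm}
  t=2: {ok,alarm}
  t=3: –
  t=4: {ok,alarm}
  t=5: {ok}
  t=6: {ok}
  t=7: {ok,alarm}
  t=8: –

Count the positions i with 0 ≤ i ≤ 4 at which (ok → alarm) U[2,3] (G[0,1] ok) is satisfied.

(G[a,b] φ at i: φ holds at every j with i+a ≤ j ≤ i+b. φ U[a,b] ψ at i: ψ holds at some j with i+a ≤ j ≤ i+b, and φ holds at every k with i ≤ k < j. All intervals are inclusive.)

3

Evaluate at each i in [0,4]:
  i=0: ✗ (no rhs in [2,3])
  i=1: ✓ (rhs at j=4; lhs holds on [1,3])
  i=2: ✓ (rhs at j=4; lhs holds on [2,3])
  i=3: ✓ (rhs at j=5; lhs holds on [3,4])
  i=4: ✗ (lhs fails at k=5 before rhs at j=6)
Positions where it holds: {1, 2, 3} → 3.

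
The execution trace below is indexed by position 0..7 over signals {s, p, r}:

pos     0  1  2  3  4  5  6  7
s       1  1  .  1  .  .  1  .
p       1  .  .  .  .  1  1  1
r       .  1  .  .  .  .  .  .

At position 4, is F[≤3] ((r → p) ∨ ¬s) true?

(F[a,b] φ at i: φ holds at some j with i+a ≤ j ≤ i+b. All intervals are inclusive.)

Yes

Check ((r → p) ∨ ¬s) at each j in [4,7]:
  j=4: true
  j=5: true
  j=6: true
  j=7: true
Found at j=4 → formula holds.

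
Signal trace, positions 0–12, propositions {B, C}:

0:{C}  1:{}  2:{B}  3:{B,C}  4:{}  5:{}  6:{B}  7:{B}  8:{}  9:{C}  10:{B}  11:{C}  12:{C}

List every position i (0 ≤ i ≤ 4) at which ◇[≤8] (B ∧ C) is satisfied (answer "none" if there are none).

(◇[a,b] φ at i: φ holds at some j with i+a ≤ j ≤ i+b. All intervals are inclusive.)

Evaluate at each i in [0,4]:
  i=0: ✓ (witness j=3)
  i=1: ✓ (witness j=3)
  i=2: ✓ (witness j=3)
  i=3: ✓ (witness j=3)
  i=4: ✗ (none in [4,12])

0, 1, 2, 3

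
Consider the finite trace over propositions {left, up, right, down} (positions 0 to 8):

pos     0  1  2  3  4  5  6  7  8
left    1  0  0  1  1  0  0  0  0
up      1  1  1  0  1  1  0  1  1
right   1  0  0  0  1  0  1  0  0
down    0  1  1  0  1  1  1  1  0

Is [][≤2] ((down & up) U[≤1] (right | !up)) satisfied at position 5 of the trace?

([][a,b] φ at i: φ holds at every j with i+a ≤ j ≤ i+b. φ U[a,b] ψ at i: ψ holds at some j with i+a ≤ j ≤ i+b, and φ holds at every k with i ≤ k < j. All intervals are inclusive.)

Does not hold

Check ((down & up) U[≤1] (right | !up)) at every j in [5,7]:
  j=5: holds
  j=6: holds
  j=7: fails
Fails at j=7 → formula fails.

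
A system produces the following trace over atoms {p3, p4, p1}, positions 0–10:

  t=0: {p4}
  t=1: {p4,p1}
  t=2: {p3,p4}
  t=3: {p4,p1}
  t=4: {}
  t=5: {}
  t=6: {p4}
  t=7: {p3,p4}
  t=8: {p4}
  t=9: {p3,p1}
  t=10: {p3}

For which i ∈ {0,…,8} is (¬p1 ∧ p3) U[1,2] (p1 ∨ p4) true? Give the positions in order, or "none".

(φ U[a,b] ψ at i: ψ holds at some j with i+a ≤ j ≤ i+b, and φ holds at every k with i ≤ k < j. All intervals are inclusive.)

Evaluate at each i in [0,8]:
  i=0: ✗ (lhs fails at k=0 before rhs at j=1)
  i=1: ✗ (lhs fails at k=1 before rhs at j=2)
  i=2: ✓ (rhs at j=3; lhs holds on [2,2])
  i=3: ✗ (no rhs in [4,5])
  i=4: ✗ (lhs fails at k=4 before rhs at j=6)
  i=5: ✗ (lhs fails at k=5 before rhs at j=6)
  i=6: ✗ (lhs fails at k=6 before rhs at j=7)
  i=7: ✓ (rhs at j=8; lhs holds on [7,7])
  i=8: ✗ (lhs fails at k=8 before rhs at j=9)

2, 7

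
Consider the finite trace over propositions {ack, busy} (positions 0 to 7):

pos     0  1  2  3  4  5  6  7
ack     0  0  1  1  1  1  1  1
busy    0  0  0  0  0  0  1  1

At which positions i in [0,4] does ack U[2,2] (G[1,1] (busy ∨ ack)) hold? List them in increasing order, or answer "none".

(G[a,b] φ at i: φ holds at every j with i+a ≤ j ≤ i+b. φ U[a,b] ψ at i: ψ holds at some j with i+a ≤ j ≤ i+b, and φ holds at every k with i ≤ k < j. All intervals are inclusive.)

2, 3, 4

Evaluate at each i in [0,4]:
  i=0: ✗ (lhs fails at k=0 before rhs at j=2)
  i=1: ✗ (lhs fails at k=1 before rhs at j=3)
  i=2: ✓ (rhs at j=4; lhs holds on [2,3])
  i=3: ✓ (rhs at j=5; lhs holds on [3,4])
  i=4: ✓ (rhs at j=6; lhs holds on [4,5])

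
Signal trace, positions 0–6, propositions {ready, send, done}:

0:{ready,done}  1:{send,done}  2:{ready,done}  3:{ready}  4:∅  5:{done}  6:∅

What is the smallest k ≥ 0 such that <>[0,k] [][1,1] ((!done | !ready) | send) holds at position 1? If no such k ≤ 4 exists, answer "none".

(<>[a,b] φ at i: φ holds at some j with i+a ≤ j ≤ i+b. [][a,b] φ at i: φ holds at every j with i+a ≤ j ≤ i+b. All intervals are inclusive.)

Scan j = 1,2,… for [][1,1] ((!done | !ready) | send):
  j=1: fails
  j=2: holds
First hit at j=2, so smallest k = 2-1 = 1.

1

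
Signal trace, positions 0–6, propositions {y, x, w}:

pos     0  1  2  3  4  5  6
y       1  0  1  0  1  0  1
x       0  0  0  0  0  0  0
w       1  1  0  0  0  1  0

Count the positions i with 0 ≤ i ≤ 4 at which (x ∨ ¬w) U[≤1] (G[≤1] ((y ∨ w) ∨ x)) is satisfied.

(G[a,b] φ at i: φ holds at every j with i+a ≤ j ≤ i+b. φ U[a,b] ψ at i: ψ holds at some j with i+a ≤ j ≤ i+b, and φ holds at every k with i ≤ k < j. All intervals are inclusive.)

4

Evaluate at each i in [0,4]:
  i=0: ✓ (rhs at j=0)
  i=1: ✓ (rhs at j=1)
  i=2: ✗ (no rhs in [2,3])
  i=3: ✓ (rhs at j=4; lhs holds on [3,3])
  i=4: ✓ (rhs at j=4)
Positions where it holds: {0, 1, 3, 4} → 4.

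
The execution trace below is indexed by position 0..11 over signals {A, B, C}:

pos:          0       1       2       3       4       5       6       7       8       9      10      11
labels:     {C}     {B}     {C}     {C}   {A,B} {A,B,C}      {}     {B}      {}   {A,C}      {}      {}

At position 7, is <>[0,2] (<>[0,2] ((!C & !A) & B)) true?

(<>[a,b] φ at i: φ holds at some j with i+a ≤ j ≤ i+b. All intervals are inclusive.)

Check <>[0,2] ((!C & !A) & B) at each j in [7,9]:
  j=7: holds (witness at 7)
  j=8: fails (none in [8,10])
  j=9: fails (none in [9,11])
Found at j=7 → formula holds.

Yes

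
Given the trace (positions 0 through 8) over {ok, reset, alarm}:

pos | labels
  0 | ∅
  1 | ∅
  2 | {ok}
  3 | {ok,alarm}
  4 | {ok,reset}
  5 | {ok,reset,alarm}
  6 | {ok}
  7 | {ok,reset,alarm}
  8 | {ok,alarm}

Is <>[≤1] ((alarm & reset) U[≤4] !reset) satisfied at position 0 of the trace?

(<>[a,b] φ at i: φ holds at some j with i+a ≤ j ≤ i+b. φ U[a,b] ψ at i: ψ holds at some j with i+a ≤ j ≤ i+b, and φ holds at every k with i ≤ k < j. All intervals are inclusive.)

Holds

Check ((alarm & reset) U[≤4] !reset) at each j in [0,1]:
  j=0: holds
  j=1: holds
Found at j=0 → formula holds.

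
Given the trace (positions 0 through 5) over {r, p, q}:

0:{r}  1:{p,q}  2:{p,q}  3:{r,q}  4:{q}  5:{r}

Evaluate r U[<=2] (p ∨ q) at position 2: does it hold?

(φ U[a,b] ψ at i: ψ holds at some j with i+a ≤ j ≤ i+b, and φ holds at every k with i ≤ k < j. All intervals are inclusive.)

Need some j in [2,4] with (p ∨ q), and r at every k in [2,j-1].
  j=2: (p ∨ q) holds; no prefix to check → satisfied.

Yes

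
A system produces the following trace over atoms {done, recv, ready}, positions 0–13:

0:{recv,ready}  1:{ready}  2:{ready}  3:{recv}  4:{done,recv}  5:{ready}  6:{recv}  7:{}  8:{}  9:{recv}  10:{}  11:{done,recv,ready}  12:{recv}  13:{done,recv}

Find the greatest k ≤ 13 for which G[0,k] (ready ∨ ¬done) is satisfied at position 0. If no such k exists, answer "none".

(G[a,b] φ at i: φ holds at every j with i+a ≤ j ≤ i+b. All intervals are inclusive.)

(ready ∨ ¬done) must hold from j=0 onward; find where it first fails.
  j=0: holds
  j=1: holds
  j=2: holds
  j=3: holds
  j=4: fails
Holds on [0,3], so largest k = 3.

3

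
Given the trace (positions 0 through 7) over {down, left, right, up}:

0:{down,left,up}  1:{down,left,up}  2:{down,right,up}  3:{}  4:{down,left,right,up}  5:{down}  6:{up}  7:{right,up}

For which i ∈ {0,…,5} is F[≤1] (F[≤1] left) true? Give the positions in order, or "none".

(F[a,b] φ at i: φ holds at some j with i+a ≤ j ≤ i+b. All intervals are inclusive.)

0, 1, 2, 3, 4

Evaluate at each i in [0,5]:
  i=0: ✓ (witness j=0)
  i=1: ✓ (witness j=1)
  i=2: ✓ (witness j=3)
  i=3: ✓ (witness j=3)
  i=4: ✓ (witness j=4)
  i=5: ✗ (none in [5,6])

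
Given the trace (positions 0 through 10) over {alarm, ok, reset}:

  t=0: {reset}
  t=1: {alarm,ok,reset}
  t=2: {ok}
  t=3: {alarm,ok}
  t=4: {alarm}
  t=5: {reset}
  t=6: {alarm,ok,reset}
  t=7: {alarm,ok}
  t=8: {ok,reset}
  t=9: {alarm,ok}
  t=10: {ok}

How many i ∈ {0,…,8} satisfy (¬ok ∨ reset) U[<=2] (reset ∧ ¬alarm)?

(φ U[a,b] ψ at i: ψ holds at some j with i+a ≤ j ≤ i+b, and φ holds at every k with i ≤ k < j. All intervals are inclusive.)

4

Evaluate at each i in [0,8]:
  i=0: ✓ (rhs at j=0)
  i=1: ✗ (no rhs in [1,3])
  i=2: ✗ (no rhs in [2,4])
  i=3: ✗ (lhs fails at k=3 before rhs at j=5)
  i=4: ✓ (rhs at j=5; lhs holds on [4,4])
  i=5: ✓ (rhs at j=5)
  i=6: ✗ (lhs fails at k=7 before rhs at j=8)
  i=7: ✗ (lhs fails at k=7 before rhs at j=8)
  i=8: ✓ (rhs at j=8)
Positions where it holds: {0, 4, 5, 8} → 4.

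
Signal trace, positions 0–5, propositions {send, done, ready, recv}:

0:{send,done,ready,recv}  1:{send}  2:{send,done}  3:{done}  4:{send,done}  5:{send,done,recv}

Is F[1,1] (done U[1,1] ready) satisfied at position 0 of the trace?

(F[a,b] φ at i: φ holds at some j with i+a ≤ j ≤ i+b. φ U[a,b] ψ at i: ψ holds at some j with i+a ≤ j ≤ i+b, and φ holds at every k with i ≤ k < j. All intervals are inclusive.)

False

Check (done U[1,1] ready) at each j in [1,1]:
  j=1: fails
No position in the window satisfies it → formula fails.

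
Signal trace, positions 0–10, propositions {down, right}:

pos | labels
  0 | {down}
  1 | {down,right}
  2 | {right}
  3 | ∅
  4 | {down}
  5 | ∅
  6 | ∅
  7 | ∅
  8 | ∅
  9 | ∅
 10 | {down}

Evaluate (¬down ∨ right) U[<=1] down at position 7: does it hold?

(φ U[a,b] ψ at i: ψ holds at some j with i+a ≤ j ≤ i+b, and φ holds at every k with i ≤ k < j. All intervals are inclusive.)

Does not hold

Need some j in [7,8] with down, and (¬down ∨ right) at every k in [7,j-1].
  j=7: down false.
  j=8: down false.
No j in the window works → until fails.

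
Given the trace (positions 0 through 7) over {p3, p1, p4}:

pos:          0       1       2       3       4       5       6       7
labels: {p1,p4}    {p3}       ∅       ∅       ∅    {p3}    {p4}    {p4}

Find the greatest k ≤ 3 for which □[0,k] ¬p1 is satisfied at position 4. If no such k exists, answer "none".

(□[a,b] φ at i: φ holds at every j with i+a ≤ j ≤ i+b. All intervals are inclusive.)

¬p1 must hold from j=4 onward; find where it first fails.
  j=4: holds
  j=5: holds
  j=6: holds
  j=7: holds
Holds through j=7; largest k = 3.

3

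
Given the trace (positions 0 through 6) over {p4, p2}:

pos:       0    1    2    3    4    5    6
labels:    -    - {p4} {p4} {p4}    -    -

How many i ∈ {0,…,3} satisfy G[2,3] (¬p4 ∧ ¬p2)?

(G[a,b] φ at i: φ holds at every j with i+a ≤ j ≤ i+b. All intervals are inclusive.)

1

Evaluate at each i in [0,3]:
  i=0: ✗ (fails at j=2)
  i=1: ✗ (fails at j=3)
  i=2: ✗ (fails at j=4)
  i=3: ✓ (all of [5,6])
Positions where it holds: {3} → 1.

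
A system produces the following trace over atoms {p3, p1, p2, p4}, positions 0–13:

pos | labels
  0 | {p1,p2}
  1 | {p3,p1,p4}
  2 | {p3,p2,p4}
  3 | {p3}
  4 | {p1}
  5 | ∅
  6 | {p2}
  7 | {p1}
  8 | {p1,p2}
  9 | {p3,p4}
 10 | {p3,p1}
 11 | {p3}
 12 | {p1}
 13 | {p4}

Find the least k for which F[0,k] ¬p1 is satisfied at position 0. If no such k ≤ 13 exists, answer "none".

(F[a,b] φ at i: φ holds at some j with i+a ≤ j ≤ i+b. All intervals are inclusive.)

Scan j = 0,1,… for ¬p1:
  j=0: fails
  j=1: fails
  j=2: holds
First hit at j=2, so smallest k = 2-0 = 2.

2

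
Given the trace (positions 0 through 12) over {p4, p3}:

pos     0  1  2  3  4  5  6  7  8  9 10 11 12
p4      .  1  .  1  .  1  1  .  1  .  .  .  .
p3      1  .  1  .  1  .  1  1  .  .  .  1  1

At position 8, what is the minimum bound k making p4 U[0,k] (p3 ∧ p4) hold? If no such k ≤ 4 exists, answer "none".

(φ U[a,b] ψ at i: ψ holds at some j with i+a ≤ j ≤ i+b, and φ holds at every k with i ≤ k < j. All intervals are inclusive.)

Need earliest j ≥ 8 with (p3 ∧ p4), and p4 at every k in [8,j-1].
  j=8: rhs fails.
  j=9: rhs fails.
  j=10: rhs fails.
  j=11: rhs fails.
  j=12: rhs fails.
No witness within the range → none.

none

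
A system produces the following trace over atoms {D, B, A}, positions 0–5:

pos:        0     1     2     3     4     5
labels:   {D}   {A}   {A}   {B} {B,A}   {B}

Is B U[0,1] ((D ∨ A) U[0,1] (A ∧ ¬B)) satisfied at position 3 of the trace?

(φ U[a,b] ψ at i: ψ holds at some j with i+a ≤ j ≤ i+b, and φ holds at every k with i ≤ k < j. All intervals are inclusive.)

Need some j in [3,4] with ((D ∨ A) U[0,1] (A ∧ ¬B)), and B at every k in [3,j-1].
  j=3: ((D ∨ A) U[0,1] (A ∧ ¬B)) — fails.
  j=4: ((D ∨ A) U[0,1] (A ∧ ¬B)) — fails.
No j in the window works → until fails.

False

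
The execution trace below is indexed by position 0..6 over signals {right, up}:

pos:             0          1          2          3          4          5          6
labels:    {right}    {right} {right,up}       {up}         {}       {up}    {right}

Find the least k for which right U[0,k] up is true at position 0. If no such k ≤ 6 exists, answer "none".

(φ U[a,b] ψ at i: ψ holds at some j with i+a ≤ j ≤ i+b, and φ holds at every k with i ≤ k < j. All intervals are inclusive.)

2

Need earliest j ≥ 0 with up, and right at every k in [0,j-1].
  j=0: rhs fails.
  j=1: rhs fails.
  j=2: rhs holds; lhs holds on [0,1]. k = 2.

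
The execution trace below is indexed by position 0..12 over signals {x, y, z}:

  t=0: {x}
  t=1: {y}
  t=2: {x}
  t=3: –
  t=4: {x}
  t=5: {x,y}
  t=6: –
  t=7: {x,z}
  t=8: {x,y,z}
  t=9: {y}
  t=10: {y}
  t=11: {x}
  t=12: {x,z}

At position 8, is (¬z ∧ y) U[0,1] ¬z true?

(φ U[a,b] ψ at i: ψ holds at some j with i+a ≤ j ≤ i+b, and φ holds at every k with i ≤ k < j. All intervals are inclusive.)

Need some j in [8,9] with ¬z, and (¬z ∧ y) at every k in [8,j-1].
  j=8: ¬z false.
  j=9: ¬z holds, but (¬z ∧ y) fails at k=8 → not this j.
No j in the window works → until fails.

No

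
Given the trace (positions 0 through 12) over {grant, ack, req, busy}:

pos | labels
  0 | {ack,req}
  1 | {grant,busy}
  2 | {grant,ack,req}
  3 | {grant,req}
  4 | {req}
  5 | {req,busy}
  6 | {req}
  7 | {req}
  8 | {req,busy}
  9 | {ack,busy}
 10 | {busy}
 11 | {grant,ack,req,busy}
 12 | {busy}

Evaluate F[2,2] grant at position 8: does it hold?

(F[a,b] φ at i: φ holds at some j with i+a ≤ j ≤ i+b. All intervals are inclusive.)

False

Check grant at each j in [10,10]:
  j=10: false
No position in the window satisfies it → formula fails.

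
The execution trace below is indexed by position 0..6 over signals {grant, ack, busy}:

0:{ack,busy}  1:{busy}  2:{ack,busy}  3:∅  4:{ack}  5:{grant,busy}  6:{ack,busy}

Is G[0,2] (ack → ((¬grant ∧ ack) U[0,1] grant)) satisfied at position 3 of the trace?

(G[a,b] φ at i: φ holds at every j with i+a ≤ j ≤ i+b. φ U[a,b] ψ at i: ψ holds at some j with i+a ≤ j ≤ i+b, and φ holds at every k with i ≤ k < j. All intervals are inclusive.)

Yes

Check (ack → ((¬grant ∧ ack) U[0,1] grant)) at every j in [3,5]:
  j=3: antecedent false → ✓
  j=4: antecedent true; consequent holds → ✓
  j=5: antecedent false → ✓
All positions satisfy it → formula holds.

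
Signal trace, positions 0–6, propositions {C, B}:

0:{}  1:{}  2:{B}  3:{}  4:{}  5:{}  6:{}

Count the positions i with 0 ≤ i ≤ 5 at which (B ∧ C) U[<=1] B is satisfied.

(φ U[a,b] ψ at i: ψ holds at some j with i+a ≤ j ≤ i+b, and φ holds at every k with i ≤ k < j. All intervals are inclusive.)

Evaluate at each i in [0,5]:
  i=0: ✗ (no rhs in [0,1])
  i=1: ✗ (lhs fails at k=1 before rhs at j=2)
  i=2: ✓ (rhs at j=2)
  i=3: ✗ (no rhs in [3,4])
  i=4: ✗ (no rhs in [4,5])
  i=5: ✗ (no rhs in [5,6])
Positions where it holds: {2} → 1.

1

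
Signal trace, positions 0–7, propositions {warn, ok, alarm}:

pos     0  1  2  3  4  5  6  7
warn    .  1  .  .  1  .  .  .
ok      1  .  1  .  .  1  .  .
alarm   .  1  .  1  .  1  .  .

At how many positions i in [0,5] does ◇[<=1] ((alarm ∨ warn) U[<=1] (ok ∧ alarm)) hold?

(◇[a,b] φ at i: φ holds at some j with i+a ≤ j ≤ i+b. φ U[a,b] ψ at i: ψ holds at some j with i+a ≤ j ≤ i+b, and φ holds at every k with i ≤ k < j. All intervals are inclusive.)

3

Evaluate at each i in [0,5]:
  i=0: ✗ (none in [0,1])
  i=1: ✗ (none in [1,2])
  i=2: ✗ (none in [2,3])
  i=3: ✓ (witness j=4)
  i=4: ✓ (witness j=4)
  i=5: ✓ (witness j=5)
Positions where it holds: {3, 4, 5} → 3.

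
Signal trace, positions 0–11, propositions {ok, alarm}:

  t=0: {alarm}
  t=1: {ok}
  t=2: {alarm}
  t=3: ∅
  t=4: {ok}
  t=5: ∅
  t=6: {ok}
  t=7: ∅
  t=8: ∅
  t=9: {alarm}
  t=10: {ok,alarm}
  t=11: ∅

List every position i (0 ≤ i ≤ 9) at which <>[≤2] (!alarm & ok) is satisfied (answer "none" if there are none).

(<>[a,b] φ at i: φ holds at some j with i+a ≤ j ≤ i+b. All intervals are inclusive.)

Evaluate at each i in [0,9]:
  i=0: ✓ (witness j=1)
  i=1: ✓ (witness j=1)
  i=2: ✓ (witness j=4)
  i=3: ✓ (witness j=4)
  i=4: ✓ (witness j=4)
  i=5: ✓ (witness j=6)
  i=6: ✓ (witness j=6)
  i=7: ✗ (none in [7,9])
  i=8: ✗ (none in [8,10])
  i=9: ✗ (none in [9,11])

0, 1, 2, 3, 4, 5, 6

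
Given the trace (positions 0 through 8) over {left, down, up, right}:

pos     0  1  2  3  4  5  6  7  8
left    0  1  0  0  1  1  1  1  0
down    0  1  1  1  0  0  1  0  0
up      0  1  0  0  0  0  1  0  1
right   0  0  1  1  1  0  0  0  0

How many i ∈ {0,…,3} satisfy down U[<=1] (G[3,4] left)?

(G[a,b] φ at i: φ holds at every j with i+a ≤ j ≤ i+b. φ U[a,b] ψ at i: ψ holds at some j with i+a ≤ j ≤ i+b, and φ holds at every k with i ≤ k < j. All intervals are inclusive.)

3

Evaluate at each i in [0,3]:
  i=0: ✗ (lhs fails at k=0 before rhs at j=1)
  i=1: ✓ (rhs at j=1)
  i=2: ✓ (rhs at j=2)
  i=3: ✓ (rhs at j=3)
Positions where it holds: {1, 2, 3} → 3.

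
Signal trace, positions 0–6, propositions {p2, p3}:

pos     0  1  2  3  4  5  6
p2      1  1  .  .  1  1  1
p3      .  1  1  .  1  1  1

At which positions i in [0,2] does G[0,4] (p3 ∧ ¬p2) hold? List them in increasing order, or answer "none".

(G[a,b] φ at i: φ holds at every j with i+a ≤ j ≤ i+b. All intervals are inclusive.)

none

Evaluate at each i in [0,2]:
  i=0: ✗ (fails at j=0)
  i=1: ✗ (fails at j=1)
  i=2: ✗ (fails at j=3)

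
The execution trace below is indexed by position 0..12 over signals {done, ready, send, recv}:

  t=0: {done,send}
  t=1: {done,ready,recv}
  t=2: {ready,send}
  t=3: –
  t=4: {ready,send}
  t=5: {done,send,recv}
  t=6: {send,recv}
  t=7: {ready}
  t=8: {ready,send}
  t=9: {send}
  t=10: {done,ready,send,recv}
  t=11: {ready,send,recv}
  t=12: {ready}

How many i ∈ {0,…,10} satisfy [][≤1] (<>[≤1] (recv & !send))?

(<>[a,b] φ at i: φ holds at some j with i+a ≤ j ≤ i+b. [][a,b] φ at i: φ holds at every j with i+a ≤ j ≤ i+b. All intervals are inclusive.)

1

Evaluate at each i in [0,10]:
  i=0: ✓ (all of [0,1])
  i=1: ✗ (fails at j=2)
  i=2: ✗ (fails at j=2)
  i=3: ✗ (fails at j=3)
  i=4: ✗ (fails at j=4)
  i=5: ✗ (fails at j=5)
  i=6: ✗ (fails at j=6)
  i=7: ✗ (fails at j=7)
  i=8: ✗ (fails at j=8)
  i=9: ✗ (fails at j=9)
  i=10: ✗ (fails at j=10)
Positions where it holds: {0} → 1.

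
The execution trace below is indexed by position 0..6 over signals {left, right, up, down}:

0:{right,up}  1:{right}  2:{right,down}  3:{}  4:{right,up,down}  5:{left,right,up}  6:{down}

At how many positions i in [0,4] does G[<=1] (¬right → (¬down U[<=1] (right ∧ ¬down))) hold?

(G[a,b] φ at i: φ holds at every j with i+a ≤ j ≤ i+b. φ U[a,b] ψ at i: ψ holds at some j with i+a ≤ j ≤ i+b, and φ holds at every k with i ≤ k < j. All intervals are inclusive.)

3

Evaluate at each i in [0,4]:
  i=0: ✓ (all of [0,1])
  i=1: ✓ (all of [1,2])
  i=2: ✗ (fails at j=3)
  i=3: ✗ (fails at j=3)
  i=4: ✓ (all of [4,5])
Positions where it holds: {0, 1, 4} → 3.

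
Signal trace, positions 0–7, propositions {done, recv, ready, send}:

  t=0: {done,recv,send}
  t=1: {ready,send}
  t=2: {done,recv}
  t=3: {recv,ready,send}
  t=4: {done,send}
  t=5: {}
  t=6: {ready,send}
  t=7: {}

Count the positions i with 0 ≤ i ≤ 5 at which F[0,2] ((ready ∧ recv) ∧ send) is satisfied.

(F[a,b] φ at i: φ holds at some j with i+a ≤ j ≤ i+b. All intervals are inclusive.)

Evaluate at each i in [0,5]:
  i=0: ✗ (none in [0,2])
  i=1: ✓ (witness j=3)
  i=2: ✓ (witness j=3)
  i=3: ✓ (witness j=3)
  i=4: ✗ (none in [4,6])
  i=5: ✗ (none in [5,7])
Positions where it holds: {1, 2, 3} → 3.

3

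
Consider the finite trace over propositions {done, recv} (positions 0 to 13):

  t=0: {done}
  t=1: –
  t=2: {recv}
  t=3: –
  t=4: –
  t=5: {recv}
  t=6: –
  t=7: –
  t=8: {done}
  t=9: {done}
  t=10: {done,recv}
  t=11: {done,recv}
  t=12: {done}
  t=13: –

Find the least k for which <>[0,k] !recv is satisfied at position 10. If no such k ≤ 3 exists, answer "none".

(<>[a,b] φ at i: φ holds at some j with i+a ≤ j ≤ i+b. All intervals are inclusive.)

Scan j = 10,11,… for !recv:
  j=10: fails
  j=11: fails
  j=12: holds
First hit at j=12, so smallest k = 12-10 = 2.

2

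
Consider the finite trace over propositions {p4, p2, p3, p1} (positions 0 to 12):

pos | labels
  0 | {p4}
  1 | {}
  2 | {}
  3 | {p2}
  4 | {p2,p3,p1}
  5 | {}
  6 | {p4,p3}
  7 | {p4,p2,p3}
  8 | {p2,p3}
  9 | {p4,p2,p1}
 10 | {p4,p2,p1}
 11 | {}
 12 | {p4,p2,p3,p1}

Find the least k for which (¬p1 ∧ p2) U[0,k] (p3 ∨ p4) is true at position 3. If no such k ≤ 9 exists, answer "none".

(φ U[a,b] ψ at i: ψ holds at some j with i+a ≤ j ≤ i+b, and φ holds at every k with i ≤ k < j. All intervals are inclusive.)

1

Need earliest j ≥ 3 with (p3 ∨ p4), and (¬p1 ∧ p2) at every k in [3,j-1].
  j=3: rhs fails.
  j=4: rhs holds; lhs holds on [3,3]. k = 1.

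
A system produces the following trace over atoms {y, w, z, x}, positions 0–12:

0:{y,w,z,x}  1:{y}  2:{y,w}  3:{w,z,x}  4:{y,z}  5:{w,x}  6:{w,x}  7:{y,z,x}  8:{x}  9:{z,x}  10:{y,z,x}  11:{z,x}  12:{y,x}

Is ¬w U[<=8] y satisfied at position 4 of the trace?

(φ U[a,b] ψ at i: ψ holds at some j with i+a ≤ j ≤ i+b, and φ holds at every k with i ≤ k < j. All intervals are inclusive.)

Need some j in [4,12] with y, and ¬w at every k in [4,j-1].
  j=4: y holds; no prefix to check → satisfied.

Holds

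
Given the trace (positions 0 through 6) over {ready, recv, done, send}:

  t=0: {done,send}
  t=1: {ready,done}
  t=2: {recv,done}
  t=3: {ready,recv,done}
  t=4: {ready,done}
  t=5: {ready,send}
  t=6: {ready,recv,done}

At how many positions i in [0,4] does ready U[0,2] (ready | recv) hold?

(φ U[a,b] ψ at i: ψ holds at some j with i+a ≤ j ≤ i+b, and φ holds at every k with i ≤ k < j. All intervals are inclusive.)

4

Evaluate at each i in [0,4]:
  i=0: ✗ (lhs fails at k=0 before rhs at j=1)
  i=1: ✓ (rhs at j=1)
  i=2: ✓ (rhs at j=2)
  i=3: ✓ (rhs at j=3)
  i=4: ✓ (rhs at j=4)
Positions where it holds: {1, 2, 3, 4} → 4.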